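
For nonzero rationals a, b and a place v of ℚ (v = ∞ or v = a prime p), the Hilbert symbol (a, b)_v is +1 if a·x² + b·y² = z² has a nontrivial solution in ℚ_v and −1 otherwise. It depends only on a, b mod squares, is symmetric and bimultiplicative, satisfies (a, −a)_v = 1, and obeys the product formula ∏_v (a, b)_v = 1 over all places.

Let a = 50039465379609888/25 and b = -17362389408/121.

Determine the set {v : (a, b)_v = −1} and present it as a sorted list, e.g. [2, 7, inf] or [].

[2, 7]

(a, b) ≡ (30498, -42) mod (ℚ^×)²; places V = {2, 3, 5, 7, 11, 13, 17, 23, ∞}.
(a,b)_23: α=3, u≡21; β=2, v≡13 (mod 23); (21|23)=-1, (13|23)=+1; sign (−1)^0·-1^2·+1^3 = +1.
(a,b)_2: α=5, β=5; u≡1, v≡3 (mod 8); ε(u)ε(v)=0·1, αω(v)=5·1, βω(u)=5·0; sum ≡ 1  ⇒  -1.
(a,b)_11: α=0, u≡2; β=-2, v≡10 (mod 11); (2|11)=-1, (10|11)=-1; sign (−1)^0·-1^-2·-1^0 = +1.
(a,b)_13: α=3, u≡6; β=2, v≡1 (mod 13); (6|13)=-1, (1|13)=+1; sign (−1)^0·-1^2·+1^3 = +1.
(a,b)_5: α=-2, u≡3; β=0, v≡2 (mod 5); (3|5)=-1, (2|5)=-1; sign (−1)^0·-1^0·-1^-2 = +1.
(a,b)_17: α=3, u≡1; β=2, v≡9 (mod 17); (1|17)=+1, (9|17)=+1; sign (−1)^0·+1^2·+1^3 = +1.
(a,b)_3: α=5, u≡2; β=1, v≡1 (mod 3); (2|3)=-1, (1|3)=+1; sign (−1)^1·-1^1·+1^5 = +1.
(a,b)_7: α=2, u≡5; β=1, v≡1 (mod 7); (5|7)=-1, (1|7)=+1; sign (−1)^0·-1^1·+1^2 = -1.
(a,b)_∞: sgn(30498)=+, sgn(-42)=−, so +1.
Ram(30498, -42) = {2, 7}; no ℚ_2-point on the conic.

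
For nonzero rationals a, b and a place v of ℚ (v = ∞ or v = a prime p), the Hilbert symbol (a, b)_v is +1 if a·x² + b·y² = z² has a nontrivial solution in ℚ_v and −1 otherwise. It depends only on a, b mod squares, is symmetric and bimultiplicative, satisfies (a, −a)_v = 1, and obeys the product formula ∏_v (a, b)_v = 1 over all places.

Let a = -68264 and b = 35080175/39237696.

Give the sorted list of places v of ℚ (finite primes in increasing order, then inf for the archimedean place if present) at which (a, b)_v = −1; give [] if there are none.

Mod squares: a ≡ -17066, b ≡ 23. Check v ∈ {∞, 2, 3, 5, 7, 13, 19, 23, 29, 53}.
v=5: a=5^0·(≡1), b=5^2·(≡2) mod 5; (1|5)=+1, (2|5)=-1; (−1)^{0·2·2}·(+1)^2·(-1)^0 = +1.
v=∞: -17066 < 0 and 23 > 0  ⇒  (a,b)_∞ = +1.
v=13: a=13^0·(≡12), b=13^2·(≡1) mod 13; (12|13)=+1, (1|13)=+1; (−1)^{0·2·6}·(+1)^2·(+1)^0 = +1.
v=23: a=23^1·(≡22), b=23^1·(≡4) mod 23; (22|23)=-1, (4|23)=+1; (−1)^{1·1·11}·(-1)^1·(+1)^1 = +1.
v=53: a=53^1·(≡37), b=53^0·(≡8) mod 53; (37|53)=+1, (8|53)=-1; (−1)^{1·0·26}·(+1)^0·(-1)^1 = -1.
v=19: a=19^0·(≡3), b=19^2·(≡5) mod 19; (3|19)=-1, (5|19)=+1; (−1)^{0·2·9}·(-1)^2·(+1)^0 = +1.
v=3: a=3^0·(≡1), b=3^-6·(≡2) mod 3; (1|3)=+1, (2|3)=-1; (−1)^{0·-6·1}·(+1)^-6·(-1)^0 = +1.
v=2: v_2(a)=3, v_2(b)=-6; units ≡ 3, 7 (mod 8); ε·ε+αω+βω = 1·1+3·0+-6·1 ≡ 1  ⇒  (a,b)_2 = -1.
v=7: a=7^1·(≡6), b=7^0·(≡4) mod 7; (6|7)=-1, (4|7)=+1; (−1)^{1·0·3}·(-1)^0·(+1)^1 = +1.
v=29: a=29^0·(≡2), b=29^-2·(≡22) mod 29; (2|29)=-1, (22|29)=+1; (−1)^{0·-2·14}·(-1)^-2·(+1)^0 = +1.
Ram(-17066, 23) = {2, 53}; no ℚ_2-point on the conic.

[2, 53]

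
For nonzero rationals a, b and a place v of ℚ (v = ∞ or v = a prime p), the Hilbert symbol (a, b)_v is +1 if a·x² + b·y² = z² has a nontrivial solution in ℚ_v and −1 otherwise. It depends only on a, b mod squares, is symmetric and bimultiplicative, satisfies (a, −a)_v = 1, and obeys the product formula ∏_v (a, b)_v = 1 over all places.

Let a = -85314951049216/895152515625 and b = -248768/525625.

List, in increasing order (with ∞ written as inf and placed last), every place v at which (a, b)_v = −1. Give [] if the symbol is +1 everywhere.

Mod squares: a ≡ -31, b ≡ -23. Check v ∈ {∞, 2, 3, 5, 7, 13, 23, 29, 31}.
v=23: a=23^4·(≡7), b=23^1·(≡22) mod 23; (7|23)=-1, (22|23)=-1; (−1)^{4·1·11}·(-1)^1·(-1)^4 = -1.
v=∞: -31 < 0 and -23 < 0  ⇒  (a,b)_∞ = -1.
v=2: v_2(a)=12, v_2(b)=6; units ≡ 1, 1 (mod 8); ε·ε+αω+βω = 0·0+12·0+6·0 ≡ 0  ⇒  (a,b)_2 = +1.
v=29: a=29^-4·(≡8), b=29^-2·(≡25) mod 29; (8|29)=-1, (25|29)=+1; (−1)^{-4·-2·14}·(-1)^-2·(+1)^-4 = +1.
v=13: a=13^0·(≡2), b=13^2·(≡4) mod 13; (2|13)=-1, (4|13)=+1; (−1)^{0·2·6}·(-1)^2·(+1)^0 = +1.
v=5: a=5^-6·(≡4), b=5^-4·(≡2) mod 5; (4|5)=+1, (2|5)=-1; (−1)^{-6·-4·2}·(+1)^-4·(-1)^-6 = +1.
v=3: a=3^-4·(≡2), b=3^0·(≡1) mod 3; (2|3)=-1, (1|3)=+1; (−1)^{-4·0·1}·(-1)^0·(+1)^-4 = +1.
v=31: a=31^1·(≡27), b=31^0·(≡5) mod 31; (27|31)=-1, (5|31)=+1; (−1)^{1·0·15}·(-1)^0·(+1)^1 = +1.
v=7: a=7^4·(≡2), b=7^0·(≡6) mod 7; (2|7)=+1, (6|7)=-1; (−1)^{4·0·3}·(+1)^0·(-1)^4 = +1.
|Ram(-31, -23)| = 2, even; anisotropic at {23, ∞}.

[23, inf]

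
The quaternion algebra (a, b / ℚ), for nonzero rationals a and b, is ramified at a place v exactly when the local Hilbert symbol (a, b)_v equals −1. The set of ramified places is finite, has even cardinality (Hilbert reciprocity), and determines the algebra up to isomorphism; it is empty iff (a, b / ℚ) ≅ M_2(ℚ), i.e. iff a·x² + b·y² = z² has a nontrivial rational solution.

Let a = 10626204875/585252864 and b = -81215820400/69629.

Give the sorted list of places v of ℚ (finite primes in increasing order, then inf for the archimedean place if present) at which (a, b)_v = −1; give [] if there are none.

Mod squares: a ≡ 12155, b ≡ -70499. Check v ∈ {∞, 2, 3, 5, 7, 11, 13, 17, 29}.
v=29: a=29^0·(≡28), b=29^-1·(≡5) mod 29; (28|29)=+1, (5|29)=+1; (−1)^{0·-1·14}·(+1)^-1·(+1)^0 = +1.
v=2: v_2(a)=-14, v_2(b)=4; units ≡ 3, 5 (mod 8); ε·ε+αω+βω = 1·0+-14·1+4·1 ≡ 0  ⇒  (a,b)_2 = +1.
v=13: a=13^1·(≡12), b=13^1·(≡5) mod 13; (12|13)=+1, (5|13)=-1; (−1)^{1·1·6}·(+1)^1·(-1)^1 = -1.
v=5: a=5^3·(≡1), b=5^2·(≡1) mod 5; (1|5)=+1, (1|5)=+1; (−1)^{3·2·2}·(+1)^2·(+1)^3 = +1.
v=17: a=17^3·(≡16), b=17^5·(≡4) mod 17; (16|17)=+1, (4|17)=+1; (−1)^{3·5·8}·(+1)^5·(+1)^3 = +1.
v=11: a=11^3·(≡5), b=11^1·(≡3) mod 11; (5|11)=+1, (3|11)=+1; (−1)^{3·1·5}·(+1)^1·(+1)^3 = -1.
v=∞: 12155 > 0 and -70499 < 0  ⇒  (a,b)_∞ = +1.
v=7: a=7^-2·(≡5), b=7^-4·(≡6) mod 7; (5|7)=-1, (6|7)=-1; (−1)^{-2·-4·3}·(-1)^-4·(-1)^-2 = +1.
v=3: a=3^-6·(≡2), b=3^0·(≡1) mod 3; (2|3)=-1, (1|3)=+1; (−1)^{-6·0·1}·(-1)^0·(+1)^-6 = +1.
Ram(12155, -70499) = {11, 13}; no ℚ_11-point on the conic.

[11, 13]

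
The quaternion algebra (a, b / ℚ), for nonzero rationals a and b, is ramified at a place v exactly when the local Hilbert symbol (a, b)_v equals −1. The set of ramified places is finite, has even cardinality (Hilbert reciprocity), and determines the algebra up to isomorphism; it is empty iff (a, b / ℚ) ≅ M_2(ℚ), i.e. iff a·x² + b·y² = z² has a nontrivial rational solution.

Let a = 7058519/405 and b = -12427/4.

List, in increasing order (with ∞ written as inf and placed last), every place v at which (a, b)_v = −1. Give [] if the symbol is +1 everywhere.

Mod squares: a ≡ 20995, b ≡ -43. Check v ∈ {∞, 2, 3, 5, 13, 17, 19, 41, 43}.
v=41: a=41^2·(≡13), b=41^0·(≡40) mod 41; (13|41)=-1, (40|41)=+1; (−1)^{2·0·20}·(-1)^0·(+1)^2 = +1.
v=13: a=13^1·(≡9), b=13^0·(≡10) mod 13; (9|13)=+1, (10|13)=+1; (−1)^{1·0·6}·(+1)^0·(+1)^1 = +1.
v=19: a=19^1·(≡18), b=19^0·(≡14) mod 19; (18|19)=-1, (14|19)=-1; (−1)^{1·0·9}·(-1)^0·(-1)^1 = -1.
v=3: a=3^-4·(≡1), b=3^0·(≡2) mod 3; (1|3)=+1, (2|3)=-1; (−1)^{-4·0·1}·(+1)^0·(-1)^-4 = +1.
v=43: a=43^0·(≡11), b=43^1·(≡3) mod 43; (11|43)=+1, (3|43)=-1; (−1)^{0·1·21}·(+1)^1·(-1)^0 = +1.
v=17: a=17^1·(≡6), b=17^2·(≡2) mod 17; (6|17)=-1, (2|17)=+1; (−1)^{1·2·8}·(-1)^2·(+1)^1 = +1.
v=5: a=5^-1·(≡4), b=5^0·(≡2) mod 5; (4|5)=+1, (2|5)=-1; (−1)^{-1·0·2}·(+1)^0·(-1)^-1 = -1.
v=∞: 20995 > 0 and -43 < 0  ⇒  (a,b)_∞ = +1.
v=2: v_2(a)=0, v_2(b)=-2; units ≡ 3, 5 (mod 8); ε·ε+αω+βω = 1·0+0·1+-2·1 ≡ 0  ⇒  (a,b)_2 = +1.
(20995, -43 / ℚ) ramifies at {5, 19}: a division algebra.

[5, 19]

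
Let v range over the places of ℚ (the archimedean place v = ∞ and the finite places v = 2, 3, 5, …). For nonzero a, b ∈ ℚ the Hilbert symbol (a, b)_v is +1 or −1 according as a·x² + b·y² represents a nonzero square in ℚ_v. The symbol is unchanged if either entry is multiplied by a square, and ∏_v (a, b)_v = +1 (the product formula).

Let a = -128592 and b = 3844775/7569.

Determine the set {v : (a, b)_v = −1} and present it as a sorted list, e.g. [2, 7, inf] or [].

(a, b) ≡ (-893, 1271) mod (ℚ^×)²; places V = {2, 3, 5, 11, 19, 29, 31, 41, 47, ∞}.
(a,b)_3: α=2, u≡1; β=-2, v≡2 (mod 3); (1|3)=+1, (2|3)=-1; sign (−1)^0·+1^-2·-1^2 = +1.
(a,b)_47: α=1, u≡37; β=0, v≡17 (mod 47); (37|47)=+1, (17|47)=+1; sign (−1)^0·+1^0·+1^1 = +1.
(a,b)_∞: sgn(-893)=−, sgn(1271)=+, so +1.
(a,b)_41: α=0, u≡25; β=1, v≡20 (mod 41); (25|41)=+1, (20|41)=+1; sign (−1)^0·+1^1·+1^0 = +1.
(a,b)_5: α=0, u≡3; β=2, v≡4 (mod 5); (3|5)=-1, (4|5)=+1; sign (−1)^0·-1^2·+1^0 = +1.
(a,b)_2: α=4, β=0; u≡3, v≡7 (mod 8); ε(u)ε(v)=1·1, αω(v)=4·0, βω(u)=0·1; sum ≡ 1  ⇒  -1.
(a,b)_19: α=1, u≡15; β=0, v≡7 (mod 19); (15|19)=-1, (7|19)=+1; sign (−1)^0·-1^0·+1^1 = +1.
(a,b)_31: α=0, u≡27; β=1, v≡5 (mod 31); (27|31)=-1, (5|31)=+1; sign (−1)^0·-1^1·+1^0 = -1.
(a,b)_11: α=0, u≡9; β=2, v≡7 (mod 11); (9|11)=+1, (7|11)=-1; sign (−1)^0·+1^2·-1^0 = +1.
(a,b)_29: α=0, u≡23; β=-2, v≡24 (mod 29); (23|29)=+1, (24|29)=+1; sign (−1)^0·+1^-2·+1^0 = +1.
(-893, 1271 / ℚ) ramifies at {2, 31}: a division algebra.

[2, 31]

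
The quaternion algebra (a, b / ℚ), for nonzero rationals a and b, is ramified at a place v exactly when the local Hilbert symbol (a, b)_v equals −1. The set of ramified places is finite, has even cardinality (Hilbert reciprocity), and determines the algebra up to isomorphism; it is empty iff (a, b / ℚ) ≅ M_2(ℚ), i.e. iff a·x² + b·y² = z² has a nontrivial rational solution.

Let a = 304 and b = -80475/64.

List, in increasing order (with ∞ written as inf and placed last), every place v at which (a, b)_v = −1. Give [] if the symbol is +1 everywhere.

(a, b) ≡ (19, -3219) mod (ℚ^×)²; places V = {2, 3, 5, 19, 29, 37, ∞}.
(a,b)_5: α=0, u≡4; β=2, v≡4 (mod 5); (4|5)=+1, (4|5)=+1; sign (−1)^0·+1^2·+1^0 = +1.
(a,b)_19: α=1, u≡16; β=0, v≡4 (mod 19); (16|19)=+1, (4|19)=+1; sign (−1)^0·+1^0·+1^1 = +1.
(a,b)_3: α=0, u≡1; β=1, v≡1 (mod 3); (1|3)=+1, (1|3)=+1; sign (−1)^0·+1^1·+1^0 = +1.
(a,b)_37: α=0, u≡8; β=1, v≡14 (mod 37); (8|37)=-1, (14|37)=-1; sign (−1)^0·-1^1·-1^0 = -1.
(a,b)_∞: sgn(19)=+, sgn(-3219)=−, so +1.
(a,b)_29: α=0, u≡14; β=1, v≡16 (mod 29); (14|29)=-1, (16|29)=+1; sign (−1)^0·-1^1·+1^0 = -1.
(a,b)_2: α=4, β=-6; u≡3, v≡5 (mod 8); ε(u)ε(v)=1·0, αω(v)=4·1, βω(u)=-6·1; sum ≡ 0  ⇒  +1.
Ram(19, -3219) = {29, 37}; no ℚ_29-point on the conic.

[29, 37]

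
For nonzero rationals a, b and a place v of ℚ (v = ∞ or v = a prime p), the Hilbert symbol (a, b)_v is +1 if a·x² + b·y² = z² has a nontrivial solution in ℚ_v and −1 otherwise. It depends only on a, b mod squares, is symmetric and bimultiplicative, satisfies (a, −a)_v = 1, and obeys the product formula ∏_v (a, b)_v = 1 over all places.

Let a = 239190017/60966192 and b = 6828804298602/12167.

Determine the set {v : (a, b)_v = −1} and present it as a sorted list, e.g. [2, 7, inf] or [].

[19, 23]

Mod squares: a ≡ 51, b ≡ 34086. Check v ∈ {∞, 2, 3, 7, 11, 13, 17, 19, 23, 31}.
v=11: a=11^4·(≡2), b=11^6·(≡7) mod 11; (2|11)=-1, (7|11)=-1; (−1)^{4·6·5}·(-1)^6·(-1)^4 = +1.
v=19: a=19^0·(≡14), b=19^1·(≡13) mod 19; (14|19)=-1, (13|19)=-1; (−1)^{0·1·9}·(-1)^1·(-1)^0 = -1.
v=7: a=7^-4·(≡1), b=7^0·(≡6) mod 7; (1|7)=+1, (6|7)=-1; (−1)^{-4·0·3}·(+1)^0·(-1)^-4 = +1.
v=23: a=23^-2·(≡14), b=23^-3·(≡19) mod 23; (14|23)=-1, (19|23)=-1; (−1)^{-2·-3·11}·(-1)^-3·(-1)^-2 = -1.
v=31: a=31^2·(≡28), b=31^0·(≡11) mod 31; (28|31)=+1, (11|31)=-1; (−1)^{2·0·15}·(+1)^0·(-1)^2 = +1.
v=13: a=13^0·(≡1), b=13^1·(≡10) mod 13; (1|13)=+1, (10|13)=+1; (−1)^{0·1·6}·(+1)^1·(+1)^0 = +1.
v=∞: 51 > 0 and 34086 > 0  ⇒  (a,b)_∞ = +1.
v=3: a=3^-1·(≡2), b=3^3·(≡1) mod 3; (2|3)=-1, (1|3)=+1; (−1)^{-1·3·1}·(-1)^3·(+1)^-1 = +1.
v=2: v_2(a)=-4, v_2(b)=1; units ≡ 3, 3 (mod 8); ε·ε+αω+βω = 1·1+-4·1+1·1 ≡ 0  ⇒  (a,b)_2 = +1.
v=17: a=17^1·(≡7), b=17^2·(≡1) mod 17; (7|17)=-1, (1|17)=+1; (−1)^{1·2·8}·(-1)^2·(+1)^1 = +1.
(51, 34086 / ℚ) ramifies at {19, 23}: a division algebra.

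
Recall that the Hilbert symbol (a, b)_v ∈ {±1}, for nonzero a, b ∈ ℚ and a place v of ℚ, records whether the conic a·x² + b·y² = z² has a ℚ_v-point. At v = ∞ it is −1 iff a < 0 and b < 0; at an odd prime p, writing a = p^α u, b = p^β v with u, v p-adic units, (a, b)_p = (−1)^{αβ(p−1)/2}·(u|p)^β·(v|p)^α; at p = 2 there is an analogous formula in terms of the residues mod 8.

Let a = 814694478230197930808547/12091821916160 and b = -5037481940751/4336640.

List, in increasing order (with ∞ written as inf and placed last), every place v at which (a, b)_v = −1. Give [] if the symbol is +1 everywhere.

(a, b) ≡ (105, -1365) mod (ℚ^×)²; places V = {2, 3, 5, 7, 11, 13, 17, 29, 41, ∞}.
(a,b)_41: α=-2, u≡4; β=0, v≡7 (mod 41); (4|41)=+1, (7|41)=-1; sign (−1)^0·+1^0·-1^-2 = +1.
(a,b)_∞: sgn(105)=+, sgn(-1365)=−, so +1.
(a,b)_5: α=-1, u≡1; β=-1, v≡3 (mod 5); (1|5)=+1, (3|5)=-1; sign (−1)^0·+1^-1·-1^-1 = -1.
(a,b)_17: α=4, u≡6; β=2, v≡14 (mod 17); (6|17)=-1, (14|17)=-1; sign (−1)^0·-1^2·-1^4 = +1.
(a,b)_29: α=2, u≡8; β=2, v≡21 (mod 29); (8|29)=-1, (21|29)=-1; sign (−1)^0·-1^2·-1^2 = +1.
(a,b)_3: α=29, u≡2; β=13, v≡1 (mod 3); (2|3)=-1, (1|3)=+1; sign (−1)^1·-1^13·+1^29 = +1.
(a,b)_11: α=0, u≡2; β=-2, v≡2 (mod 11); (2|11)=-1, (2|11)=-1; sign (−1)^0·-1^-2·-1^0 = +1.
(a,b)_2: α=-22, β=-10; u≡1, v≡3 (mod 8); ε(u)ε(v)=0·1, αω(v)=-22·1, βω(u)=-10·0; sum ≡ 0  ⇒  +1.
(a,b)_13: α=2, u≡12; β=1, v≡4 (mod 13); (12|13)=+1, (4|13)=+1; sign (−1)^0·+1^1·+1^2 = +1.
(a,b)_7: α=-3, u≡2; β=-1, v≡1 (mod 7); (2|7)=+1, (1|7)=+1; sign (−1)^1·+1^-1·+1^-3 = -1.
(105, -1365 / ℚ) ramifies at {5, 7}: a division algebra.

[5, 7]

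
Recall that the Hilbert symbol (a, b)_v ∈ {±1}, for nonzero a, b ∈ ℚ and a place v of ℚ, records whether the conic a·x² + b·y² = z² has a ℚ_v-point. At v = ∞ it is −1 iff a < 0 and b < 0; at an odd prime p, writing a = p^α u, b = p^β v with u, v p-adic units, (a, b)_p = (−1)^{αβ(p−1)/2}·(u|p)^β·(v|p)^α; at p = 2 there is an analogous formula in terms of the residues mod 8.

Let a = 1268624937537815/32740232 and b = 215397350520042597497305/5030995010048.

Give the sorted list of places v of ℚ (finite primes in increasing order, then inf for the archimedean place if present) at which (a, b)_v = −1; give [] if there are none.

[5, 37]

(a, b) ≡ (11470, 263810) mod (ℚ^×)²; places V = {2, 5, 7, 11, 13, 17, 19, 23, 31, 37, ∞}.
(a,b)_7: α=-2, u≡1; β=-6, v≡2 (mod 7); (1|7)=+1, (2|7)=+1; sign (−1)^0·+1^-6·+1^-2 = +1.
(a,b)_2: α=-3, β=-9; u≡7, v≡1 (mod 8); ε(u)ε(v)=1·0, αω(v)=-3·0, βω(u)=-9·0; sum ≡ 0  ⇒  +1.
(a,b)_31: α=1, u≡12; β=1, v≡28 (mod 31); (12|31)=-1, (28|31)=+1; sign (−1)^1·-1^1·+1^1 = +1.
(a,b)_19: α=0, u≡8; β=2, v≡18 (mod 19); (8|19)=-1, (18|19)=-1; sign (−1)^0·-1^2·-1^0 = +1.
(a,b)_∞: sgn(11470)=+, sgn(263810)=+, so +1.
(a,b)_11: α=4, u≡8; β=6, v≡7 (mod 11); (8|11)=-1, (7|11)=-1; sign (−1)^0·-1^6·-1^4 = +1.
(a,b)_37: α=1, u≡5; β=1, v≡33 (mod 37); (5|37)=-1, (33|37)=+1; sign (−1)^0·-1^1·+1^1 = -1.
(a,b)_5: α=1, u≡4; β=1, v≡2 (mod 5); (4|5)=+1, (2|5)=-1; sign (−1)^0·+1^1·-1^1 = -1.
(a,b)_13: α=4, u≡3; β=6, v≡1 (mod 13); (3|13)=+1, (1|13)=+1; sign (−1)^0·+1^6·+1^4 = +1.
(a,b)_17: α=-4, u≡14; β=-4, v≡8 (mod 17); (14|17)=-1, (8|17)=+1; sign (−1)^0·-1^-4·+1^-4 = +1.
(a,b)_23: α=2, u≡4; β=3, v≡13 (mod 23); (4|23)=+1, (13|23)=+1; sign (−1)^0·+1^3·+1^2 = +1.
(11470, 263810 / ℚ) ramifies at {5, 37}: a division algebra.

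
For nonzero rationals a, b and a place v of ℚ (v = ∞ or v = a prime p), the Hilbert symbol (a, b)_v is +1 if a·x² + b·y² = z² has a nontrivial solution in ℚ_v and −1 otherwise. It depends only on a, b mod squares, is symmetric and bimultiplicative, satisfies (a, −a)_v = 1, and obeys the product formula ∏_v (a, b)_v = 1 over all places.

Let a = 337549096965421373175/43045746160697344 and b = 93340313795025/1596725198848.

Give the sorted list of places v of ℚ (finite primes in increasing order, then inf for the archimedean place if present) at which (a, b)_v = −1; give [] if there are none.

[3, 13]

(a, b) ≡ (663, 12597) mod (ℚ^×)²; places V = {2, 3, 5, 11, 13, 17, 19, 37, ∞}.
(a,b)_19: α=4, u≡11; β=3, v≡5 (mod 19); (11|19)=+1, (5|19)=+1; sign (−1)^0·+1^3·+1^4 = +1.
(a,b)_5: α=2, u≡3; β=2, v≡2 (mod 5); (3|5)=-1, (2|5)=-1; sign (−1)^0·-1^2·-1^2 = +1.
(a,b)_37: α=-6, u≡3; β=-4, v≡2 (mod 37); (3|37)=+1, (2|37)=-1; sign (−1)^0·+1^-4·-1^-6 = +1.
(a,b)_13: α=1, u≡10; β=-1, v≡7 (mod 13); (10|13)=+1, (7|13)=-1; sign (−1)^0·+1^-1·-1^1 = -1.
(a,b)_2: α=-24, β=-16; u≡7, v≡5 (mod 8); ε(u)ε(v)=1·0, αω(v)=-24·1, βω(u)=-16·0; sum ≡ 0  ⇒  +1.
(a,b)_∞: sgn(663)=+, sgn(12597)=+, so +1.
(a,b)_11: α=8, u≡1; β=4, v≡7 (mod 11); (1|11)=+1, (7|11)=-1; sign (−1)^0·+1^4·-1^8 = +1.
(a,b)_17: α=1, u≡6; β=1, v≡6 (mod 17); (6|17)=-1, (6|17)=-1; sign (−1)^0·-1^1·-1^1 = +1.
(a,b)_3: α=7, u≡2; β=7, v≡2 (mod 3); (2|3)=-1, (2|3)=-1; sign (−1)^1·-1^7·-1^7 = -1.
Ram(663, 12597) = {3, 13}; no ℚ_3-point on the conic.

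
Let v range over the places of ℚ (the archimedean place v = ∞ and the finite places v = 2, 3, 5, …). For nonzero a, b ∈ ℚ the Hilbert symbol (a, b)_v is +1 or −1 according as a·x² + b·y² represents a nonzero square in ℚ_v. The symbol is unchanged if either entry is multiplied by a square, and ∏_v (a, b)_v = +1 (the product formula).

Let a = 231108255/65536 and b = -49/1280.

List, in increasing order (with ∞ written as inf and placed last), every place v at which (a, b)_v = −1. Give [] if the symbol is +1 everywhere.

[2, 31]

(a, b) ≡ (10695, -5) mod (ℚ^×)²; places V = {2, 3, 5, 7, 23, 31, ∞}.
(a,b)_23: α=1, u≡22; β=0, v≡9 (mod 23); (22|23)=-1, (9|23)=+1; sign (−1)^0·-1^0·+1^1 = +1.
(a,b)_5: α=1, u≡1; β=-1, v≡1 (mod 5); (1|5)=+1, (1|5)=+1; sign (−1)^0·+1^-1·+1^1 = +1.
(a,b)_2: α=-16, β=-8; u≡7, v≡3 (mod 8); ε(u)ε(v)=1·1, αω(v)=-16·1, βω(u)=-8·0; sum ≡ 1  ⇒  -1.
(a,b)_∞: sgn(10695)=+, sgn(-5)=−, so +1.
(a,b)_7: α=4, u≡6; β=2, v≡1 (mod 7); (6|7)=-1, (1|7)=+1; sign (−1)^0·-1^2·+1^4 = +1.
(a,b)_3: α=3, u≡1; β=0, v≡1 (mod 3); (1|3)=+1, (1|3)=+1; sign (−1)^0·+1^0·+1^3 = +1.
(a,b)_31: α=1, u≡4; β=0, v≡29 (mod 31); (4|31)=+1, (29|31)=-1; sign (−1)^0·+1^0·-1^1 = -1.
|Ram(10695, -5)| = 2, even; anisotropic at {2, 31}.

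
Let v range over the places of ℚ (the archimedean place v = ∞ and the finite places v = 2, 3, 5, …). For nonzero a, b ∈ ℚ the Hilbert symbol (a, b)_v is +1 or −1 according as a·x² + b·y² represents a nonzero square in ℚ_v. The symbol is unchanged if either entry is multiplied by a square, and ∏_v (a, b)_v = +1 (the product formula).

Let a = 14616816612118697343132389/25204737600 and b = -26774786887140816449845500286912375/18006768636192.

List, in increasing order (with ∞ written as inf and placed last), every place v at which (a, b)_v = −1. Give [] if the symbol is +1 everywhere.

Mod squares: a ≡ 29, b ≡ -113390. Check v ∈ {∞, 2, 3, 5, 7, 13, 17, 19, 23, 29, 31, 37}.
v=17: a=17^4·(≡10), b=17^5·(≡3) mod 17; (10|17)=-1, (3|17)=-1; (−1)^{4·5·8}·(-1)^5·(-1)^4 = -1.
v=5: a=5^-2·(≡1), b=5^3·(≡3) mod 5; (1|5)=+1, (3|5)=-1; (−1)^{-2·3·2}·(+1)^3·(-1)^-2 = +1.
v=29: a=29^3·(≡1), b=29^5·(≡23) mod 29; (1|29)=+1, (23|29)=+1; (−1)^{3·5·14}·(+1)^5·(+1)^3 = +1.
v=19: a=19^2·(≡12), b=19^4·(≡10) mod 19; (12|19)=-1, (10|19)=-1; (−1)^{2·4·9}·(-1)^4·(-1)^2 = +1.
v=2: v_2(a)=-6, v_2(b)=-5; units ≡ 5, 1 (mod 8); ε·ε+αω+βω = 0·0+-6·0+-5·1 ≡ 1  ⇒  (a,b)_2 = -1.
v=7: a=7^-4·(≡1), b=7^-6·(≡6) mod 7; (1|7)=+1, (6|7)=-1; (−1)^{-4·-6·3}·(+1)^-6·(-1)^-4 = +1.
v=∞: 29 > 0 and -113390 < 0  ⇒  (a,b)_∞ = +1.
v=13: a=13^4·(≡12), b=13^6·(≡3) mod 13; (12|13)=+1, (3|13)=+1; (−1)^{4·6·6}·(+1)^6·(+1)^4 = +1.
v=31: a=31^2·(≡23), b=31^2·(≡28) mod 31; (23|31)=-1, (28|31)=+1; (−1)^{2·2·15}·(-1)^2·(+1)^2 = +1.
v=23: a=23^2·(≡4), b=23^3·(≡21) mod 23; (4|23)=+1, (21|23)=-1; (−1)^{2·3·11}·(+1)^3·(-1)^2 = +1.
v=3: a=3^-8·(≡2), b=3^-14·(≡1) mod 3; (2|3)=-1, (1|3)=+1; (−1)^{-8·-14·1}·(-1)^-14·(+1)^-8 = +1.
v=37: a=37^2·(≡31), b=37^0·(≡17) mod 37; (31|37)=-1, (17|37)=-1; (−1)^{2·0·18}·(-1)^0·(-1)^2 = +1.
Ram(29, -113390) = {2, 17}; no ℚ_2-point on the conic.

[2, 17]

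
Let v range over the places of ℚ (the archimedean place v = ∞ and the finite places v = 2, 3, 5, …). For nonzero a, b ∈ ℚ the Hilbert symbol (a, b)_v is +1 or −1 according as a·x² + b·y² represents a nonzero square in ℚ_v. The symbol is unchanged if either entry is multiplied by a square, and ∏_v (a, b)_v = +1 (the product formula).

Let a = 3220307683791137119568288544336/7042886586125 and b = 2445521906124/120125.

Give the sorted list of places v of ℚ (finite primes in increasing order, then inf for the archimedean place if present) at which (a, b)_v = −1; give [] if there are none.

[3, 43]

Mod squares: a ≡ 6105, b ≡ 7095. Check v ∈ {∞, 2, 3, 5, 7, 11, 13, 17, 19, 31, 37, 43}.
v=17: a=17^4·(≡8), b=17^2·(≡11) mod 17; (8|17)=+1, (11|17)=-1; (−1)^{4·2·8}·(+1)^2·(-1)^4 = +1.
v=∞: 6105 > 0 and 7095 > 0  ⇒  (a,b)_∞ = +1.
v=19: a=19^-2·(≡1), b=19^0·(≡10) mod 19; (1|19)=+1, (10|19)=-1; (−1)^{-2·0·9}·(+1)^0·(-1)^-2 = +1.
v=31: a=31^-4·(≡27), b=31^-2·(≡11) mod 31; (27|31)=-1, (11|31)=-1; (−1)^{-4·-2·15}·(-1)^-2·(-1)^-4 = +1.
v=5: a=5^-3·(≡4), b=5^-3·(≡4) mod 5; (4|5)=+1, (4|5)=+1; (−1)^{-3·-3·2}·(+1)^-3·(+1)^-3 = +1.
v=37: a=37^5·(≡2), b=37^2·(≡9) mod 37; (2|37)=-1, (9|37)=+1; (−1)^{5·2·18}·(-1)^2·(+1)^5 = +1.
v=13: a=13^-2·(≡2), b=13^0·(≡10) mod 13; (2|13)=-1, (10|13)=+1; (−1)^{-2·0·6}·(-1)^0·(+1)^-2 = +1.
v=2: v_2(a)=4, v_2(b)=2; units ≡ 1, 7 (mod 8); ε·ε+αω+βω = 0·1+4·0+2·0 ≡ 0  ⇒  (a,b)_2 = +1.
v=7: a=7^2·(≡1), b=7^0·(≡2) mod 7; (1|7)=+1, (2|7)=+1; (−1)^{2·0·3}·(+1)^0·(+1)^2 = +1.
v=3: a=3^9·(≡1), b=3^3·(≡1) mod 3; (1|3)=+1, (1|3)=+1; (−1)^{9·3·1}·(+1)^3·(+1)^9 = -1.
v=11: a=11^7·(≡4), b=11^3·(≡6) mod 11; (4|11)=+1, (6|11)=-1; (−1)^{7·3·5}·(+1)^3·(-1)^7 = +1.
v=43: a=43^2·(≡19), b=43^1·(≡10) mod 43; (19|43)=-1, (10|43)=+1; (−1)^{2·1·21}·(-1)^1·(+1)^2 = -1.
|Ram(6105, 7095)| = 2, even; anisotropic at {3, 43}.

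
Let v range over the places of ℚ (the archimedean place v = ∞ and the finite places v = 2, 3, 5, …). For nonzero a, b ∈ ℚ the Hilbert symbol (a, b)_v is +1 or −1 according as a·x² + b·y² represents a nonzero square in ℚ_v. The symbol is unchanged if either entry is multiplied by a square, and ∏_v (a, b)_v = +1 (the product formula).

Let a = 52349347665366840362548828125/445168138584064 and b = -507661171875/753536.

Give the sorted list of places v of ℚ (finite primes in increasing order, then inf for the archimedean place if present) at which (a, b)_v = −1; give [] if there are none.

[2, 5, 7, 13]

(a, b) ≡ (13, -46410) mod (ℚ^×)²; places V = {2, 3, 5, 7, 11, 13, 17, 29, ∞}.
(a,b)_11: α=4, u≡7; β=2, v≡10 (mod 11); (7|11)=-1, (10|11)=-1; sign (−1)^0·-1^2·-1^4 = +1.
(a,b)_∞: sgn(13)=+, sgn(-46410)=−, so +1.
(a,b)_5: α=20, u≡3; β=7, v≡2 (mod 5); (3|5)=-1, (2|5)=-1; sign (−1)^0·-1^7·-1^20 = -1.
(a,b)_2: α=-18, β=-7; u≡5, v≡3 (mod 8); ε(u)ε(v)=0·1, αω(v)=-18·1, βω(u)=-7·1; sum ≡ 1  ⇒  -1.
(a,b)_17: α=2, u≡8; β=1, v≡7 (mod 17); (8|17)=+1, (7|17)=-1; sign (−1)^0·+1^1·-1^2 = +1.
(a,b)_7: α=-4, u≡5; β=-1, v≡5 (mod 7); (5|7)=-1, (5|7)=-1; sign (−1)^0·-1^-1·-1^-4 = -1.
(a,b)_13: α=3, u≡12; β=1, v≡11 (mod 13); (12|13)=+1, (11|13)=-1; sign (−1)^0·+1^1·-1^3 = -1.
(a,b)_3: α=10, u≡1; β=5, v≡1 (mod 3); (1|3)=+1, (1|3)=+1; sign (−1)^0·+1^5·+1^10 = +1.
(a,b)_29: α=-4, u≡16; β=-2, v≡18 (mod 29); (16|29)=+1, (18|29)=-1; sign (−1)^0·+1^-2·-1^-4 = +1.
|Ram(13, -46410)| = 4, even; anisotropic at {2, 5, 7, 13}.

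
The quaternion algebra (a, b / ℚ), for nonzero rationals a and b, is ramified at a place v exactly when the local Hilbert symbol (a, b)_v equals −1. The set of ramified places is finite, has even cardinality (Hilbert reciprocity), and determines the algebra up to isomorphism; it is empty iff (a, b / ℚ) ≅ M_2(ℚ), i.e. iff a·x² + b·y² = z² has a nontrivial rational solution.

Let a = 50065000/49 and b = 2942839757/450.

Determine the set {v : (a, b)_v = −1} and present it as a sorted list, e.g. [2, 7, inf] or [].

(a, b) ≡ (20026, 206074) mod (ℚ^×)²; places V = {2, 3, 5, 7, 11, 13, 17, 19, 29, 31, ∞}.
(a,b)_∞: sgn(20026)=+, sgn(206074)=+, so +1.
(a,b)_7: α=-2, u≡6; β=0, v≡2 (mod 7); (6|7)=-1, (2|7)=+1; sign (−1)^0·-1^0·+1^-2 = +1.
(a,b)_3: α=0, u≡1; β=-2, v≡1 (mod 3); (1|3)=+1, (1|3)=+1; sign (−1)^0·+1^-2·+1^0 = +1.
(a,b)_11: α=0, u≡8; β=1, v≡3 (mod 11); (8|11)=-1, (3|11)=+1; sign (−1)^0·-1^1·+1^0 = -1.
(a,b)_5: α=4, u≡1; β=-2, v≡4 (mod 5); (1|5)=+1, (4|5)=+1; sign (−1)^0·+1^-2·+1^4 = +1.
(a,b)_2: α=3, β=-1; u≡5, v≡5 (mod 8); ε(u)ε(v)=0·0, αω(v)=3·1, βω(u)=-1·1; sum ≡ 0  ⇒  +1.
(a,b)_13: α=0, u≡5; β=4, v≡8 (mod 13); (5|13)=-1, (8|13)=-1; sign (−1)^0·-1^4·-1^0 = +1.
(a,b)_29: α=0, u≡28; β=1, v≡25 (mod 29); (28|29)=+1, (25|29)=+1; sign (−1)^0·+1^1·+1^0 = +1.
(a,b)_31: α=1, u≡22; β=0, v≡15 (mod 31); (22|31)=-1, (15|31)=-1; sign (−1)^0·-1^0·-1^1 = -1.
(a,b)_19: α=1, u≡9; β=1, v≡1 (mod 19); (9|19)=+1, (1|19)=+1; sign (−1)^1·+1^1·+1^1 = -1.
(a,b)_17: α=1, u≡6; β=1, v≡16 (mod 17); (6|17)=-1, (16|17)=+1; sign (−1)^0·-1^1·+1^1 = -1.
Ram(20026, 206074) = {11, 17, 19, 31}; no ℚ_11-point on the conic.

[11, 17, 19, 31]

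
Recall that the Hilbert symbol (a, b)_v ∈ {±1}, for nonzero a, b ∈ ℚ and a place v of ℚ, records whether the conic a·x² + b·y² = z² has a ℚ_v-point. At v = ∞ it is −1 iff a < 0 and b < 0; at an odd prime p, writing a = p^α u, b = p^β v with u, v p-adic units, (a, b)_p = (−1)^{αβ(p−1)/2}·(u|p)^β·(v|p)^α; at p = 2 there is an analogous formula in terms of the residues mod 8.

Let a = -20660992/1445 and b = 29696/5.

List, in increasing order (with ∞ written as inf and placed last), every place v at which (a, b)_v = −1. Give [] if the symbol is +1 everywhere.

Mod squares: a ≡ -3335, b ≡ 145. Check v ∈ {∞, 2, 5, 11, 17, 23, 29}.
v=17: a=17^-2·(≡12), b=17^0·(≡13) mod 17; (12|17)=-1, (13|17)=+1; (−1)^{-2·0·8}·(-1)^0·(+1)^-2 = +1.
v=11: a=11^2·(≡3), b=11^0·(≡8) mod 11; (3|11)=+1, (8|11)=-1; (−1)^{2·0·5}·(+1)^0·(-1)^2 = +1.
v=23: a=23^1·(≡4), b=23^0·(≡19) mod 23; (4|23)=+1, (19|23)=-1; (−1)^{1·0·11}·(+1)^0·(-1)^1 = -1.
v=5: a=5^-1·(≡2), b=5^-1·(≡1) mod 5; (2|5)=-1, (1|5)=+1; (−1)^{-1·-1·2}·(-1)^-1·(+1)^-1 = -1.
v=29: a=29^1·(≡1), b=29^1·(≡25) mod 29; (1|29)=+1, (25|29)=+1; (−1)^{1·1·14}·(+1)^1·(+1)^1 = +1.
v=2: v_2(a)=8, v_2(b)=10; units ≡ 1, 1 (mod 8); ε·ε+αω+βω = 0·0+8·0+10·0 ≡ 0  ⇒  (a,b)_2 = +1.
v=∞: -3335 < 0 and 145 > 0  ⇒  (a,b)_∞ = +1.
(-3335, 145 / ℚ) ramifies at {5, 23}: a division algebra.

[5, 23]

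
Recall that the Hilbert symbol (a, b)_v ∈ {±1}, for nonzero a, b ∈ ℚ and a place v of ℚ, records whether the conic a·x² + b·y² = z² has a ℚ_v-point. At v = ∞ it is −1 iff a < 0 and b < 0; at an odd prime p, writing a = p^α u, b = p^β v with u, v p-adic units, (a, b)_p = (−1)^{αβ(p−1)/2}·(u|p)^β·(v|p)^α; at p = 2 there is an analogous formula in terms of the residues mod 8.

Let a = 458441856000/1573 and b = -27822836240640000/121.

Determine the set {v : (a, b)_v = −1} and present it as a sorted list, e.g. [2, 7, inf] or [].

[7, 17]

(a, b) ≡ (1105, -714) mod (ℚ^×)²; places V = {2, 3, 5, 7, 11, 13, 17, ∞}.
(a,b)_13: α=-1, u≡6; β=0, v≡3 (mod 13); (6|13)=-1, (3|13)=+1; sign (−1)^0·-1^0·+1^-1 = +1.
(a,b)_17: α=3, u≡6; β=5, v≡8 (mod 17); (6|17)=-1, (8|17)=+1; sign (−1)^0·-1^5·+1^3 = -1.
(a,b)_∞: sgn(1105)=+, sgn(-714)=−, so +1.
(a,b)_2: α=10, β=11; u≡1, v≡3 (mod 8); ε(u)ε(v)=0·1, αω(v)=10·1, βω(u)=11·0; sum ≡ 0  ⇒  +1.
(a,b)_11: α=-2, u≡9; β=-2, v≡1 (mod 11); (9|11)=+1, (1|11)=+1; sign (−1)^0·+1^-2·+1^-2 = +1.
(a,b)_7: α=0, u≡6; β=1, v≡3 (mod 7); (6|7)=-1, (3|7)=-1; sign (−1)^0·-1^1·-1^0 = -1.
(a,b)_5: α=3, u≡1; β=4, v≡1 (mod 5); (1|5)=+1, (1|5)=+1; sign (−1)^0·+1^4·+1^3 = +1.
(a,b)_3: α=6, u≡1; β=7, v≡2 (mod 3); (1|3)=+1, (2|3)=-1; sign (−1)^0·+1^7·-1^6 = +1.
Ram(1105, -714) = {7, 17}; no ℚ_7-point on the conic.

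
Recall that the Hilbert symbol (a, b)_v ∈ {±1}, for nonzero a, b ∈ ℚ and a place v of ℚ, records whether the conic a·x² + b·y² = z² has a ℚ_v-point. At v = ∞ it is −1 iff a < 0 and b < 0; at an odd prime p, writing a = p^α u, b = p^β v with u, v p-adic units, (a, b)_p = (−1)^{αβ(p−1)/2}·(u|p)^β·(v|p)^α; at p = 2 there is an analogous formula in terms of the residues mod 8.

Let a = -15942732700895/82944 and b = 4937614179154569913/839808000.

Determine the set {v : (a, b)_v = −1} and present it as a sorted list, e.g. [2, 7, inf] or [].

(a, b) ≡ (-455, 85085) mod (ℚ^×)²; places V = {2, 3, 5, 7, 11, 13, 17, ∞}.
(a,b)_7: α=3, u≡5; β=5, v≡3 (mod 7); (5|7)=-1, (3|7)=-1; sign (−1)^1·-1^5·-1^3 = -1.
(a,b)_3: α=-4, u≡1; β=-8, v≡2 (mod 3); (1|3)=+1, (2|3)=-1; sign (−1)^0·+1^-8·-1^-4 = +1.
(a,b)_11: α=4, u≡6; β=5, v≡2 (mod 11); (6|11)=-1, (2|11)=-1; sign (−1)^0·-1^5·-1^4 = -1.
(a,b)_∞: sgn(-455)=−, sgn(85085)=+, so +1.
(a,b)_17: α=2, u≡15; β=3, v≡7 (mod 17); (15|17)=+1, (7|17)=-1; sign (−1)^0·+1^3·-1^2 = +1.
(a,b)_5: α=1, u≡4; β=-3, v≡2 (mod 5); (4|5)=+1, (2|5)=-1; sign (−1)^0·+1^-3·-1^1 = -1.
(a,b)_2: α=-10, β=-10; u≡1, v≡5 (mod 8); ε(u)ε(v)=0·0, αω(v)=-10·1, βω(u)=-10·0; sum ≡ 0  ⇒  +1.
(a,b)_13: α=3, u≡12; β=5, v≡8 (mod 13); (12|13)=+1, (8|13)=-1; sign (−1)^0·+1^5·-1^3 = -1.
Ram(-455, 85085) = {5, 7, 11, 13}; no ℚ_5-point on the conic.

[5, 7, 11, 13]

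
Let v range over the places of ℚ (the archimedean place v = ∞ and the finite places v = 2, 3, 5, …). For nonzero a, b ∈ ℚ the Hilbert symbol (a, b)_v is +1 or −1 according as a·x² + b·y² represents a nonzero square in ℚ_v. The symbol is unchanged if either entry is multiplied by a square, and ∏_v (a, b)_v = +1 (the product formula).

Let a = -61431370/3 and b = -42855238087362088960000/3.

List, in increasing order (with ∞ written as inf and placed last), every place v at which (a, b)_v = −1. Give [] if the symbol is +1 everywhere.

(a, b) ≡ (-510510, -16302) mod (ℚ^×)²; places V = {2, 3, 5, 7, 11, 13, 17, 19, ∞}.
(a,b)_5: α=1, u≡2; β=4, v≡3 (mod 5); (2|5)=-1, (3|5)=-1; sign (−1)^0·-1^4·-1^1 = -1.
(a,b)_19: α=2, u≡17; β=5, v≡4 (mod 19); (17|19)=+1, (4|19)=+1; sign (−1)^0·+1^5·+1^2 = +1.
(a,b)_13: α=1, u≡12; β=3, v≡11 (mod 13); (12|13)=+1, (11|13)=-1; sign (−1)^0·+1^3·-1^1 = -1.
(a,b)_11: α=1, u≡10; β=3, v≡5 (mod 11); (10|11)=-1, (5|11)=+1; sign (−1)^1·-1^3·+1^1 = +1.
(a,b)_∞: sgn(-510510)=−, sgn(-16302)=−, so -1.
(a,b)_17: α=1, u≡4; β=2, v≡13 (mod 17); (4|17)=+1, (13|17)=+1; sign (−1)^0·+1^2·+1^1 = +1.
(a,b)_2: α=1, β=15; u≡1, v≡1 (mod 8); ε(u)ε(v)=0·0, αω(v)=1·0, βω(u)=15·0; sum ≡ 0  ⇒  +1.
(a,b)_3: α=-1, u≡2; β=-1, v≡2 (mod 3); (2|3)=-1, (2|3)=-1; sign (−1)^1·-1^-1·-1^-1 = -1.
(a,b)_7: α=1, u≡6; β=0, v≡4 (mod 7); (6|7)=-1, (4|7)=+1; sign (−1)^0·-1^0·+1^1 = +1.
Ram(-510510, -16302) = {3, 5, 13, ∞}; no ℚ_3-point on the conic.

[3, 5, 13, inf]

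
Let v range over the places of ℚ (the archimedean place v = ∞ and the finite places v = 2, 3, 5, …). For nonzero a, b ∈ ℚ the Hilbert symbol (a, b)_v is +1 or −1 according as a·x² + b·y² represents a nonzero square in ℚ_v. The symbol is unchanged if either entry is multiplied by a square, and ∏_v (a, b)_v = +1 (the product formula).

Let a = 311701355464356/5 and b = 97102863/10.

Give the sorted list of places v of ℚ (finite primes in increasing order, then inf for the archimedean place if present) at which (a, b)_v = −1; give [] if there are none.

(a, b) ≡ (5, 2470) mod (ℚ^×)²; places V = {2, 3, 5, 11, 13, 19, ∞}.
(a,b)_11: α=2, u≡1; β=2, v≡2 (mod 11); (1|11)=+1, (2|11)=-1; sign (−1)^0·+1^2·-1^2 = +1.
(a,b)_13: α=2, u≡6; β=1, v≡8 (mod 13); (6|13)=-1, (8|13)=-1; sign (−1)^0·-1^1·-1^2 = -1.
(a,b)_5: α=-1, u≡1; β=-1, v≡4 (mod 5); (1|5)=+1, (4|5)=+1; sign (−1)^0·+1^-1·+1^-1 = +1.
(a,b)_2: α=2, β=-1; u≡5, v≡3 (mod 8); ε(u)ε(v)=0·1, αω(v)=2·1, βω(u)=-1·1; sum ≡ 1  ⇒  -1.
(a,b)_∞: sgn(5)=+, sgn(2470)=+, so +1.
(a,b)_3: α=4, u≡2; β=2, v≡1 (mod 3); (2|3)=-1, (1|3)=+1; sign (−1)^0·-1^2·+1^4 = +1.
(a,b)_19: α=6, u≡1; β=3, v≡4 (mod 19); (1|19)=+1, (4|19)=+1; sign (−1)^0·+1^3·+1^6 = +1.
Ram(5, 2470) = {2, 13}; no ℚ_2-point on the conic.

[2, 13]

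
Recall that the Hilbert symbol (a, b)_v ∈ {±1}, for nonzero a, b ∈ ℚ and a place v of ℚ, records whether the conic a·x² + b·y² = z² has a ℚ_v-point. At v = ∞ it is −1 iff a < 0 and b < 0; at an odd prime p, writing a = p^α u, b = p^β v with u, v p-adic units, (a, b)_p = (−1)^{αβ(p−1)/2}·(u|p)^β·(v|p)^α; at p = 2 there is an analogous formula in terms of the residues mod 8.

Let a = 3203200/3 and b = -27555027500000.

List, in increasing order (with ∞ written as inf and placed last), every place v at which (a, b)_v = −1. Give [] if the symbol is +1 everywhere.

(a, b) ≡ (6006, -110) mod (ℚ^×)²; places V = {2, 3, 5, 7, 11, 13, ∞}.
(a,b)_2: α=7, β=5; u≡3, v≡1 (mod 8); ε(u)ε(v)=1·0, αω(v)=7·0, βω(u)=5·1; sum ≡ 1  ⇒  -1.
(a,b)_11: α=1, u≡10; β=3, v≡5 (mod 11); (10|11)=-1, (5|11)=+1; sign (−1)^1·-1^3·+1^1 = +1.
(a,b)_5: α=2, u≡1; β=7, v≡3 (mod 5); (1|5)=+1, (3|5)=-1; sign (−1)^0·+1^7·-1^2 = +1.
(a,b)_7: α=1, u≡1; β=2, v≡1 (mod 7); (1|7)=+1, (1|7)=+1; sign (−1)^0·+1^2·+1^1 = +1.
(a,b)_∞: sgn(6006)=+, sgn(-110)=−, so +1.
(a,b)_13: α=1, u≡8; β=2, v≡5 (mod 13); (8|13)=-1, (5|13)=-1; sign (−1)^0·-1^2·-1^1 = -1.
(a,b)_3: α=-1, u≡1; β=0, v≡1 (mod 3); (1|3)=+1, (1|3)=+1; sign (−1)^0·+1^0·+1^-1 = +1.
(6006, -110 / ℚ) ramifies at {2, 13}: a division algebra.

[2, 13]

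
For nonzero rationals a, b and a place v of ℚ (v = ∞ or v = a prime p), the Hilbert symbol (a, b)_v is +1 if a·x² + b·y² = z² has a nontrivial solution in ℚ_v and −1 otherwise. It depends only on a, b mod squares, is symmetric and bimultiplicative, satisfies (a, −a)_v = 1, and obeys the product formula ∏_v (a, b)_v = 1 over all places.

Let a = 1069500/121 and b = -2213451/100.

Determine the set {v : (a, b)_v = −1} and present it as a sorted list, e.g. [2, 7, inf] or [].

[31, 37]

Mod squares: a ≡ 10695, b ≡ -851. Check v ∈ {∞, 2, 3, 5, 11, 17, 23, 31, 37}.
v=5: a=5^3·(≡1), b=5^-2·(≡1) mod 5; (1|5)=+1, (1|5)=+1; (−1)^{3·-2·2}·(+1)^-2·(+1)^3 = +1.
v=11: a=11^-2·(≡3), b=11^0·(≡2) mod 11; (3|11)=+1, (2|11)=-1; (−1)^{-2·0·5}·(+1)^0·(-1)^-2 = +1.
v=17: a=17^0·(≡15), b=17^2·(≡13) mod 17; (15|17)=+1, (13|17)=+1; (−1)^{0·2·8}·(+1)^2·(+1)^0 = +1.
v=37: a=37^0·(≡20), b=37^1·(≡23) mod 37; (20|37)=-1, (23|37)=-1; (−1)^{0·1·18}·(-1)^1·(-1)^0 = -1.
v=3: a=3^1·(≡1), b=3^2·(≡1) mod 3; (1|3)=+1, (1|3)=+1; (−1)^{1·2·1}·(+1)^2·(+1)^1 = +1.
v=∞: 10695 > 0 and -851 < 0  ⇒  (a,b)_∞ = +1.
v=31: a=31^1·(≡1), b=31^0·(≡6) mod 31; (1|31)=+1, (6|31)=-1; (−1)^{1·0·15}·(+1)^0·(-1)^1 = -1.
v=2: v_2(a)=2, v_2(b)=-2; units ≡ 7, 5 (mod 8); ε·ε+αω+βω = 1·0+2·1+-2·0 ≡ 0  ⇒  (a,b)_2 = +1.
v=23: a=23^1·(≡22), b=23^1·(≡8) mod 23; (22|23)=-1, (8|23)=+1; (−1)^{1·1·11}·(-1)^1·(+1)^1 = +1.
|Ram(10695, -851)| = 2, even; anisotropic at {31, 37}.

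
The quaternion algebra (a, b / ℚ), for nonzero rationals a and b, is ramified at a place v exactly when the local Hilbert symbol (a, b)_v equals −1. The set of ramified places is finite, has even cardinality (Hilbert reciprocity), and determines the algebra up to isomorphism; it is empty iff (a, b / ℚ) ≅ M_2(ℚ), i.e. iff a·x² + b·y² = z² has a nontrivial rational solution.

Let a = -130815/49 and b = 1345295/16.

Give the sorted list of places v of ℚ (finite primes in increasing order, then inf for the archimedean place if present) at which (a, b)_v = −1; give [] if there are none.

(a, b) ≡ (-1615, 95) mod (ℚ^×)²; places V = {2, 3, 5, 7, 17, 19, ∞}.
(a,b)_5: α=1, u≡3; β=1, v≡4 (mod 5); (3|5)=-1, (4|5)=+1; sign (−1)^0·-1^1·+1^1 = -1.
(a,b)_19: α=1, u≡8; β=1, v≡9 (mod 19); (8|19)=-1, (9|19)=+1; sign (−1)^1·-1^1·+1^1 = +1.
(a,b)_7: α=-2, u≡1; β=2, v≡4 (mod 7); (1|7)=+1, (4|7)=+1; sign (−1)^0·+1^2·+1^-2 = +1.
(a,b)_2: α=0, β=-4; u≡1, v≡7 (mod 8); ε(u)ε(v)=0·1, αω(v)=0·0, βω(u)=-4·0; sum ≡ 0  ⇒  +1.
(a,b)_∞: sgn(-1615)=−, sgn(95)=+, so +1.
(a,b)_17: α=1, u≡14; β=2, v≡3 (mod 17); (14|17)=-1, (3|17)=-1; sign (−1)^0·-1^2·-1^1 = -1.
(a,b)_3: α=4, u≡2; β=0, v≡2 (mod 3); (2|3)=-1, (2|3)=-1; sign (−1)^0·-1^0·-1^4 = +1.
(-1615, 95 / ℚ) ramifies at {5, 17}: a division algebra.

[5, 17]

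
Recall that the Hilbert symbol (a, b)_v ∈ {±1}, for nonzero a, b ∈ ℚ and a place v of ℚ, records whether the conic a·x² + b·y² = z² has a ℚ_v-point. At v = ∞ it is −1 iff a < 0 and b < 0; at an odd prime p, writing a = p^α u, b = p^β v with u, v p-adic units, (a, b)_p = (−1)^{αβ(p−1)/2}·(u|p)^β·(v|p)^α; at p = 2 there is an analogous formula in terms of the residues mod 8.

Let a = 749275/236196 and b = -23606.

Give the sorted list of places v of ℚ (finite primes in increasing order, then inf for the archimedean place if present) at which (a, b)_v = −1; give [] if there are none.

[2, 11, 17, 29]

(a, b) ≡ (29971, -23606) mod (ℚ^×)²; places V = {2, 3, 5, 11, 17, 29, 37, 41, 43, ∞}.
(a,b)_5: α=2, u≡1; β=0, v≡4 (mod 5); (1|5)=+1, (4|5)=+1; sign (−1)^0·+1^0·+1^2 = +1.
(a,b)_29: α=0, u≡3; β=1, v≡27 (mod 29); (3|29)=-1, (27|29)=-1; sign (−1)^0·-1^1·-1^0 = -1.
(a,b)_37: α=0, u≡1; β=1, v≡28 (mod 37); (1|37)=+1, (28|37)=+1; sign (−1)^0·+1^1·+1^0 = +1.
(a,b)_17: α=1, u≡3; β=0, v≡7 (mod 17); (3|17)=-1, (7|17)=-1; sign (−1)^0·-1^0·-1^1 = -1.
(a,b)_43: α=1, u≡11; β=0, v≡1 (mod 43); (11|43)=+1, (1|43)=+1; sign (−1)^0·+1^0·+1^1 = +1.
(a,b)_3: α=-10, u≡1; β=0, v≡1 (mod 3); (1|3)=+1, (1|3)=+1; sign (−1)^0·+1^0·+1^-10 = +1.
(a,b)_11: α=0, u≡8; β=1, v≡10 (mod 11); (8|11)=-1, (10|11)=-1; sign (−1)^0·-1^1·-1^0 = -1.
(a,b)_41: α=1, u≡35; β=0, v≡10 (mod 41); (35|41)=-1, (10|41)=+1; sign (−1)^0·-1^0·+1^1 = +1.
(a,b)_∞: sgn(29971)=+, sgn(-23606)=−, so +1.
(a,b)_2: α=-2, β=1; u≡3, v≡5 (mod 8); ε(u)ε(v)=1·0, αω(v)=-2·1, βω(u)=1·1; sum ≡ 1  ⇒  -1.
|Ram(29971, -23606)| = 4, even; anisotropic at {2, 11, 17, 29}.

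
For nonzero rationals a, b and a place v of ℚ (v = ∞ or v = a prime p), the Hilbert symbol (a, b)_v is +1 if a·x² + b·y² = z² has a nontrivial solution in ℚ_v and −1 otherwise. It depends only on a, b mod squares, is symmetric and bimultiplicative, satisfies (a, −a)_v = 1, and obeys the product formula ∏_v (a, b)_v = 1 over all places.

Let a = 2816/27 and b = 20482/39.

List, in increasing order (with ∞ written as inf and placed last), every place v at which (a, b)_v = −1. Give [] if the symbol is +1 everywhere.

[13, 19]

(a, b) ≡ (33, 16302) mod (ℚ^×)²; places V = {2, 3, 7, 11, 13, 19, ∞}.
(a,b)_7: α=0, u≡5; β=2, v≡3 (mod 7); (5|7)=-1, (3|7)=-1; sign (−1)^0·-1^2·-1^0 = +1.
(a,b)_13: α=0, u≡8; β=-1, v≡11 (mod 13); (8|13)=-1, (11|13)=-1; sign (−1)^0·-1^-1·-1^0 = -1.
(a,b)_11: α=1, u≡5; β=1, v≡6 (mod 11); (5|11)=+1, (6|11)=-1; sign (−1)^1·+1^1·-1^1 = +1.
(a,b)_19: α=0, u≡10; β=1, v≡14 (mod 19); (10|19)=-1, (14|19)=-1; sign (−1)^0·-1^1·-1^0 = -1.
(a,b)_3: α=-3, u≡2; β=-1, v≡1 (mod 3); (2|3)=-1, (1|3)=+1; sign (−1)^1·-1^-1·+1^-3 = +1.
(a,b)_2: α=8, β=1; u≡1, v≡7 (mod 8); ε(u)ε(v)=0·1, αω(v)=8·0, βω(u)=1·0; sum ≡ 0  ⇒  +1.
(a,b)_∞: sgn(33)=+, sgn(16302)=+, so +1.
(33, 16302 / ℚ) ramifies at {13, 19}: a division algebra.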